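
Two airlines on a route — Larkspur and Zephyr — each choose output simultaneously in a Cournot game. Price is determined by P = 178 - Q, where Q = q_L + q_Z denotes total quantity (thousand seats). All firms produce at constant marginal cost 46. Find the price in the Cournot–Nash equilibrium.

90

A representative firm's profit is π_i = q_i(178 - Q) - 46q_i.
Setting ∂π_i/∂q_i = 0 with rivals' quantities fixed: 132 - 2q_i - q_j = 0.
With identical firms every q_j equals q_i, so q_j = q_i and 132 = 3q_i, giving q_i = 44.
Total output Q = 88, so price P = 178 - 88 = 90.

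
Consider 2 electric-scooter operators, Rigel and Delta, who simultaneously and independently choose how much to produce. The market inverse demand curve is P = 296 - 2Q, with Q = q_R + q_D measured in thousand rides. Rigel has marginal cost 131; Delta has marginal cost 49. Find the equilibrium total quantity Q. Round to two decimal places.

Rigel's profit: π_R = (296 - 2Q)q_R - (131q_R). Setting ∂π_R/∂q_R = 0: 165 - 4q_R - 2(q_D) = 0.
Delta's first-order condition: 247 - 4q_D - 2(q_R) = 0.
So q_R = (165 - 2q_D)/4 and q_D = (247 - 2q_R)/4.
Solving the pair: q_R = 83/6, q_D = 329/6.
Total output Q = 83/6 + 329/6 = 206/3.

68.67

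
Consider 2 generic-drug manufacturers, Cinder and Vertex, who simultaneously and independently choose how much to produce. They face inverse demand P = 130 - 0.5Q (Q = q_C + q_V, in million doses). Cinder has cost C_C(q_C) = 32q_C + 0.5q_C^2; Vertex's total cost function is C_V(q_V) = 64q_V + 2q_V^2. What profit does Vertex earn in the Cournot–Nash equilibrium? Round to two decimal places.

Cinder's profit: π_C = (130 - 0.5Q)q_C - (32q_C + (1/2)q_C²). Setting ∂π_C/∂q_C = 0: 98 - 2q_C - (1/2)(q_V) = 0.
Vertex's first-order condition: 66 - 5q_V - (1/2)(q_C) = 0.
So q_C = (98 - (1/2)q_V)/2 and q_V = (66 - (1/2)q_C)/5.
Substituting one into the other gives q_C = 1828/39 and q_V = 332/39.
Price P = 130 - (1/2)·(720/13) = 1330/13.
Vertex's profit: (1330/13)·(332/39) - 64·(332/39) - 2(332/39)² = 181.1703.

181.17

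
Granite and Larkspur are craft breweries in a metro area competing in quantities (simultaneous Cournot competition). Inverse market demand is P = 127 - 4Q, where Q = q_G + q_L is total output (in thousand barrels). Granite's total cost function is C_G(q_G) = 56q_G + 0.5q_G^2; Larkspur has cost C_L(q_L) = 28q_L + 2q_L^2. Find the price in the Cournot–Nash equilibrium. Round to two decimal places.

Granite's profit: π_G = (127 - 4Q)q_G - (56q_G + (1/2)q_G²). Setting ∂π_G/∂q_G = 0: 71 - 9q_G - 4(q_L) = 0.
Larkspur's profit: π_L = (127 - 4Q)q_L - (28q_L + 2q_L²). Setting ∂π_L/∂q_L = 0: 99 - 12q_L - 4(q_G) = 0.
Best responses: q_G = (71 - 4q_L)/9, q_L = (99 - 4q_G)/12.
Solving the pair: q_G = 114/23, q_L = 607/92.
Total output Q = 1063/92, so price P = 127 - 4·(1063/92) = 1858/23.

80.78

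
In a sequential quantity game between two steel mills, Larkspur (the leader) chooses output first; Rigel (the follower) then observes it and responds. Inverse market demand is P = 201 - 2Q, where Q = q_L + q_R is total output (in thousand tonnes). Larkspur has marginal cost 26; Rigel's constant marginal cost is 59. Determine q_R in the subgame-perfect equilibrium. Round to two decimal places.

9.50

Solve by backward induction. Given q_L, the follower Rigel maximises π_R = (201 - 2q_L - 2q_R)q_R - 59q_R.
Follower FOC: 142 - 2q_L - 4q_R = 0, so q_R(q_L) = (142 - 2q_L)/4.
Larkspur substitutes q_R(q_L) into its own profit: π_L = q_L(201 - 2q_L - (142 - 2q_L)/2) - 26q_L = (130 - q_L)q_L - 26q_L.
The leader's first-order condition 104 - 2q_L = 0 yields q_L = 52.
Then q_R = (142 - 2·52)/4 = 19/2.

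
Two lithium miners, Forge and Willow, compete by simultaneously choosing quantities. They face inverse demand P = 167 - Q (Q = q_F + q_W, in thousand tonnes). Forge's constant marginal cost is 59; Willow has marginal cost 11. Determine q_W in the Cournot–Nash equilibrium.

Forge's profit: π_F = (167 - Q)q_F - (59q_F). Setting ∂π_F/∂q_F = 0: 108 - 2q_F - (q_W) = 0.
Willow's profit: π_W = (167 - Q)q_W - (11q_W). Setting ∂π_W/∂q_W = 0: 156 - 2q_W - (q_F) = 0.
Rearranging gives the reaction functions q_F = (108 - q_W)/2 and q_W = (156 - q_F)/2.
Solving the pair: q_F = 20, q_W = 68.

68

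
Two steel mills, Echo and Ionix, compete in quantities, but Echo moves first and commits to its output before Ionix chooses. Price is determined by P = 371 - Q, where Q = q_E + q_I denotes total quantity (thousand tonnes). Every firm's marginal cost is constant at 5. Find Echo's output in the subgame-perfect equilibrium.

183

Solve by backward induction. Given q_E, the follower Ionix maximises π_I = (371 - q_E - q_I)q_I - 5q_I.
Setting the follower's marginal profit to zero, 366 - q_E - 2q_I = 0, i.e. q_I = (366 - q_E)/2.
Echo substitutes q_I(q_E) into its own profit: π_E = q_E(371 - q_E - (366 - q_E)/2) - 5q_E = (188 - (1/2)q_E)q_E - 5q_E.
Leader FOC: 183 - q_E = 0, so q_E = 183.
Then q_I = (366 - 183)/2 = 183/2.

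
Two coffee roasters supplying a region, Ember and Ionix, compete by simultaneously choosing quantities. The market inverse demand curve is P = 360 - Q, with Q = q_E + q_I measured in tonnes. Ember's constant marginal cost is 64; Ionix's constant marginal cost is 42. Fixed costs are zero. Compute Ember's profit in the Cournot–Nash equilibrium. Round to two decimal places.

Ember's profit: π_E = (360 - Q)q_E - (64q_E). Setting ∂π_E/∂q_E = 0: 296 - 2q_E - (q_I) = 0.
Ionix's first-order condition: 318 - 2q_I - (q_E) = 0.
Rearranging gives the reaction functions q_E = (296 - q_I)/2 and q_I = (318 - q_E)/2.
Solving the pair: q_E = 274/3, q_I = 340/3.
Price P = 360 - 614/3 = 466/3.
Ember's profit: (466/3 - 64)·(274/3) = 8341.7778.

8341.78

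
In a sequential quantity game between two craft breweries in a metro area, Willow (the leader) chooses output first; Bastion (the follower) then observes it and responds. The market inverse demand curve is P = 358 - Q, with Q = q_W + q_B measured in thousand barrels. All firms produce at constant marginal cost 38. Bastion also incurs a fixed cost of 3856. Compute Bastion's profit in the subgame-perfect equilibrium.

The follower Bastion best-responds to any q_W: π_B = (358 - Q)q_B - 38q_B.
Setting the follower's marginal profit to zero, 320 - q_W - 2q_B = 0, i.e. q_B = (320 - q_W)/2.
The leader anticipates this reaction. Substituting into P = 358 - Q gives P = 198 - (1/2)q_W, so π_W = (198 - (1/2)q_W)q_W - 38q_W.
Leader FOC: 160 - q_W = 0, so q_W = 160.
Then q_B = (320 - 160)/2 = 80.
Price P = 358 - 240 = 118.
Bastion's profit: (118 - 38)·80 - 3856 = 2544.

2544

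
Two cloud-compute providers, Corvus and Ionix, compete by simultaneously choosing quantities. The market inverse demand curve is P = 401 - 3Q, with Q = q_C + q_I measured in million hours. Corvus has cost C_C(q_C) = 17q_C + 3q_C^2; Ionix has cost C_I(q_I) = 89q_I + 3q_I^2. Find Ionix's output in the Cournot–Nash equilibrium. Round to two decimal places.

Corvus's profit: π_C = (401 - 3Q)q_C - (17q_C + 3q_C²). Setting ∂π_C/∂q_C = 0: 384 - 12q_C - 3(q_I) = 0.
Ionix's first-order condition: 312 - 12q_I - 3(q_C) = 0.
So q_C = (384 - 3q_I)/12 and q_I = (312 - 3q_C)/12.
Substituting one into the other gives q_C = 136/5 and q_I = 96/5.

19.20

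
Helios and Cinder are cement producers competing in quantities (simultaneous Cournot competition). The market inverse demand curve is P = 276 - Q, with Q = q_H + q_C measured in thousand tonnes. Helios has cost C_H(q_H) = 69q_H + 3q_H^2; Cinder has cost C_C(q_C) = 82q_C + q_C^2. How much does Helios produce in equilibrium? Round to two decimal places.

Helios's profit: π_H = (276 - Q)q_H - (69q_H + 3q_H²). Setting ∂π_H/∂q_H = 0: 207 - 8q_H - (q_C) = 0.
Cinder's first-order condition: 194 - 4q_C - (q_H) = 0.
So q_H = (207 - q_C)/8 and q_C = (194 - q_H)/4.
Solving the pair: q_H = 634/31, q_C = 1345/31.

20.45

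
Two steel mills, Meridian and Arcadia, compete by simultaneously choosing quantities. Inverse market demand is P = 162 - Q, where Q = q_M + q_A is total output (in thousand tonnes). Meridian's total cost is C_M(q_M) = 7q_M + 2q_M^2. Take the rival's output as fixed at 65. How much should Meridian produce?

With the rival's output fixed at 65, Meridian's profit is π_M = (162 - 65 - q_M)q_M - (7q_M + 2q_M²) = (97 - q_M)q_M - (7q_M + 2q_M²).
∂π_M/∂q_M = 90 - 6q_M = 0, so q_M = 15.

15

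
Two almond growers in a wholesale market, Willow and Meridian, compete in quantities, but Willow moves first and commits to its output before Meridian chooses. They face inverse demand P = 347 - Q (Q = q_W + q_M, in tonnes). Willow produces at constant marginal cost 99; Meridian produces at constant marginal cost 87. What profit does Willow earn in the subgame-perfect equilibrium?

6962

Solve by backward induction. Given q_W, the follower Meridian maximises π_M = (347 - q_W - q_M)q_M - 87q_M.
∂π_M/∂q_M = 260 - q_W - 2q_M = 0 gives the reaction function q_M = (260 - q_W)/2.
Willow substitutes q_M(q_W) into its own profit: π_W = q_W(347 - q_W - (260 - q_W)/2) - 99q_W = (217 - (1/2)q_W)q_W - 99q_W.
The leader's first-order condition 118 - q_W = 0 yields q_W = 118.
Then q_M = (260 - 118)/2 = 71.
Price P = 347 - 189 = 158.
Willow's profit: (158 - 99)·118 = 6962.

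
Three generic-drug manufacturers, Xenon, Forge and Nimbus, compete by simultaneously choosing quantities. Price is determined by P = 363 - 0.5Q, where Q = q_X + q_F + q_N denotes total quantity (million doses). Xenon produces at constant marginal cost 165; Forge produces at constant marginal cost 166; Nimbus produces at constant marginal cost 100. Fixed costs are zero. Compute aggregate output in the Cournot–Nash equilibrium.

Xenon's profit: π_X = (363 - 0.5Q)q_X - (165q_X). Setting ∂π_X/∂q_X = 0: 198 - q_X - (1/2)(q_F + q_N) = 0.
Forge's first-order condition: 197 - q_F - (1/2)(q_X + q_N) = 0.
Nimbus's profit: π_N = (363 - 0.5Q)q_N - (100q_N). Setting ∂π_N/∂q_N = 0: 263 - q_N - (1/2)(q_X + q_F) = 0.
Adding the 3 conditions: 658 − Q − Q = 0, i.e. Q = 329.
Back-substituting: q_X = (198 − 329/2)/(1/2) = 67, q_F = (197 − 329/2)/(1/2) = 65, q_N = (263 − 329/2)/(1/2) = 197.
Total output Q = 67 + 65 + 197 = 329.

329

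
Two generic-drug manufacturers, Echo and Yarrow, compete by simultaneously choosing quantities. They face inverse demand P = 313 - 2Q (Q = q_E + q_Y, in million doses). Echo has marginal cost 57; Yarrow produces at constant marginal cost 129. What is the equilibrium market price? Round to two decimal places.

Echo's profit: π_E = (313 - 2Q)q_E - (57q_E). Setting ∂π_E/∂q_E = 0: 256 - 4q_E - 2(q_Y) = 0.
Yarrow's profit: π_Y = (313 - 2Q)q_Y - (129q_Y). Setting ∂π_Y/∂q_Y = 0: 184 - 4q_Y - 2(q_E) = 0.
Best responses: q_E = (256 - 2q_Y)/4, q_Y = (184 - 2q_E)/4.
Substituting one into the other gives q_E = 164/3 and q_Y = 56/3.
Total output Q = 220/3, so price P = 313 - 2·(220/3) = 499/3.

166.33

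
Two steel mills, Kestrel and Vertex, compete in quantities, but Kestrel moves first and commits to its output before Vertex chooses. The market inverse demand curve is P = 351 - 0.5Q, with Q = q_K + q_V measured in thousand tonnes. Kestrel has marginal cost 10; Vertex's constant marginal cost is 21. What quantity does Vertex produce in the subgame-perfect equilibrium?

154

The follower Vertex best-responds to any q_K: π_V = (351 - 0.5Q)q_V - 21q_V.
Follower FOC: 330 - (1/2)q_K - q_V = 0, so q_V(q_K) = (330 - (1/2)q_K).
The leader anticipates this reaction. Substituting into P = 351 - 0.5Q gives P = 186 - (1/4)q_K, so π_K = (186 - (1/4)q_K)q_K - 10q_K.
Maximising: ∂π_K/∂q_K = 176 - (1/2)q_K = 0, giving q_K = 352.
Then q_V = (330 - (1/2)·352) = 154.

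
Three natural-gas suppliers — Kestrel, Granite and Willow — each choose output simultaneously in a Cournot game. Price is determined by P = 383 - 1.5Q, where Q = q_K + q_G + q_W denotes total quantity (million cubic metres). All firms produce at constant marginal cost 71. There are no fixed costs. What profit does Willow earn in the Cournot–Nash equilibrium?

4056

A representative firm's profit is π_i = q_i(383 - 1.5Q) - 71q_i.
First-order condition (treating rivals' output as given): 312 - 3q_i - (3/2)·Σ_{j≠i} q_j = 0.
By symmetry each firm produces the same amount; substituting Σ_{j≠i} q_j = 2q_i yields q_i = 312/6 = 52.
Price P = 383 - (3/2)·156 = 149.
Willow's profit: (149 - 71)·52 = 4056.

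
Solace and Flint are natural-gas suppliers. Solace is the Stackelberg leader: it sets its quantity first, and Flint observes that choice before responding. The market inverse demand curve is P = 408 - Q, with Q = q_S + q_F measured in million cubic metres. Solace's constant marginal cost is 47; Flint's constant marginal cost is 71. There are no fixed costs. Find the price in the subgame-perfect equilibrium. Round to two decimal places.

143.25

Solve by backward induction. Given q_S, the follower Flint maximises π_F = (408 - q_S - q_F)q_F - 71q_F.
Setting the follower's marginal profit to zero, 337 - q_S - 2q_F = 0, i.e. q_F = (337 - q_S)/2.
The leader anticipates this reaction. Substituting into P = 408 - Q gives P = 479/2 - (1/2)q_S, so π_S = (479/2 - (1/2)q_S)q_S - 47q_S.
Leader FOC: 385/2 - q_S = 0, so q_S = 385/2.
Then q_F = (337 - 385/2)/2 = 289/4.
Total output Q = 1059/4, so price P = 408 - 1059/4 = 573/4.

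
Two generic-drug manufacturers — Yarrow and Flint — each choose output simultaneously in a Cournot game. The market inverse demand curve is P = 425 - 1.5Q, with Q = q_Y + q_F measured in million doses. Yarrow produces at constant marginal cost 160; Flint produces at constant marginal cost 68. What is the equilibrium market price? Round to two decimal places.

217.67

Yarrow's profit: π_Y = (425 - 1.5Q)q_Y - (160q_Y). Setting ∂π_Y/∂q_Y = 0: 265 - 3q_Y - (3/2)(q_F) = 0.
Flint's first-order condition: 357 - 3q_F - (3/2)(q_Y) = 0.
Rearranging gives the reaction functions q_Y = (265 - (3/2)q_F)/3 and q_F = (357 - (3/2)q_Y)/3.
Solving the pair: q_Y = 346/9, q_F = 898/9.
Total output Q = 1244/9, so price P = 425 - (3/2)·(1244/9) = 653/3.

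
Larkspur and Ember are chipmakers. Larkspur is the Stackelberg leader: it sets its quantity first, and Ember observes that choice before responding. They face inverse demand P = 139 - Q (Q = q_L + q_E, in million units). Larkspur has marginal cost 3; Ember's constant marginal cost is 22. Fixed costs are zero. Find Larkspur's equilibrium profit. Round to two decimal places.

The follower Ember best-responds to any q_L: π_E = (139 - Q)q_E - 22q_E.
Follower FOC: 117 - q_L - 2q_E = 0, so q_E(q_L) = (117 - q_L)/2.
The leader anticipates this reaction. Substituting into P = 139 - Q gives P = 161/2 - (1/2)q_L, so π_L = (161/2 - (1/2)q_L)q_L - 3q_L.
The leader's first-order condition 155/2 - q_L = 0 yields q_L = 155/2.
Then q_E = (117 - 155/2)/2 = 79/4.
Price P = 139 - 389/4 = 167/4.
Larkspur's profit: (167/4 - 3)·(155/2) = 3003.1250.

3003.13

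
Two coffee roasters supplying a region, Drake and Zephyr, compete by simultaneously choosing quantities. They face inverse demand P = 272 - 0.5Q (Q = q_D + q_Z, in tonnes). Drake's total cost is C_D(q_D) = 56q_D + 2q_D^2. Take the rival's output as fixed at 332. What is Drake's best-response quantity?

10

With the rival's output fixed at 332, Drake's profit is π_D = (272 - (1/2)·332 - (1/2)q_D)q_D - (56q_D + 2q_D²) = (106 - (1/2)q_D)q_D - (56q_D + 2q_D²).
∂π_D/∂q_D = 50 - 5q_D = 0, so q_D = 10.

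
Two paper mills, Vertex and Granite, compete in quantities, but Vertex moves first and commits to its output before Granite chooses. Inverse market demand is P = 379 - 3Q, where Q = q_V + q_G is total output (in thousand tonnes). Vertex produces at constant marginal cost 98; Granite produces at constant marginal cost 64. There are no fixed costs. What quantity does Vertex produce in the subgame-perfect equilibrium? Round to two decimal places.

Solve by backward induction. Given q_V, the follower Granite maximises π_G = (379 - 3q_V - 3q_G)q_G - 64q_G.
Follower FOC: 315 - 3q_V - 6q_G = 0, so q_G(q_V) = (315 - 3q_V)/6.
Vertex substitutes q_G(q_V) into its own profit: π_V = q_V(379 - 3q_V - (315 - 3q_V)/2) - 98q_V = (443/2 - (3/2)q_V)q_V - 98q_V.
The leader's first-order condition 247/2 - 3q_V = 0 yields q_V = 247/6.
Then q_G = (315 - 3·(247/6))/6 = 383/12.

41.17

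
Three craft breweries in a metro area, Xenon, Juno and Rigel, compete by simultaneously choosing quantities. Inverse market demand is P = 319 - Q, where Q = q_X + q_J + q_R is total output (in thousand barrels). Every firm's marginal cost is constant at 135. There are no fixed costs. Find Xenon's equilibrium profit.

2116

A representative firm's profit is π_i = q_i(319 - Q) - 135q_i.
Setting ∂π_i/∂q_i = 0 with rivals' quantities fixed: 184 - 2q_i - Σ_{j≠i} q_j = 0.
By symmetry each firm produces the same amount; substituting Σ_{j≠i} q_j = 2q_i yields q_i = 184/4 = 46.
Price P = 319 - 138 = 181.
Xenon's profit: (181 - 135)·46 = 2116.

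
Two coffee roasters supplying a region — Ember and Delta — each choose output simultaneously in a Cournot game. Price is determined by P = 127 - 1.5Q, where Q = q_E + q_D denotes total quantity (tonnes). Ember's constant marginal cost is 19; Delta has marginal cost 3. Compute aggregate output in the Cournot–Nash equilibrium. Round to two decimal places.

Ember's profit: π_E = (127 - 1.5Q)q_E - (19q_E). Setting ∂π_E/∂q_E = 0: 108 - 3q_E - (3/2)(q_D) = 0.
Delta's profit: π_D = (127 - 1.5Q)q_D - (3q_D). Setting ∂π_D/∂q_D = 0: 124 - 3q_D - (3/2)(q_E) = 0.
So q_E = (108 - (3/2)q_D)/3 and q_D = (124 - (3/2)q_E)/3.
Solving the pair: q_E = 184/9, q_D = 280/9.
Total output Q = 184/9 + 280/9 = 464/9.

51.56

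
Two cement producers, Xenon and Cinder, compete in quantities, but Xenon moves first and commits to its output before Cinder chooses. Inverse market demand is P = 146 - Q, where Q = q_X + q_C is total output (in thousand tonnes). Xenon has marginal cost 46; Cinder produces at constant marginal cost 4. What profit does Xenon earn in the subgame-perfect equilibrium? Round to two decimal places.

420.50

The follower Cinder best-responds to any q_X: π_C = (146 - Q)q_C - 4q_C.
Follower FOC: 142 - q_X - 2q_C = 0, so q_C(q_X) = (142 - q_X)/2.
Xenon substitutes q_C(q_X) into its own profit: π_X = q_X(146 - q_X - (142 - q_X)/2) - 46q_X = (75 - (1/2)q_X)q_X - 46q_X.
The leader's first-order condition 29 - q_X = 0 yields q_X = 29.
Then q_C = (142 - 29)/2 = 113/2.
Price P = 146 - 171/2 = 121/2.
Xenon's profit: (121/2 - 46)·29 = 841/2.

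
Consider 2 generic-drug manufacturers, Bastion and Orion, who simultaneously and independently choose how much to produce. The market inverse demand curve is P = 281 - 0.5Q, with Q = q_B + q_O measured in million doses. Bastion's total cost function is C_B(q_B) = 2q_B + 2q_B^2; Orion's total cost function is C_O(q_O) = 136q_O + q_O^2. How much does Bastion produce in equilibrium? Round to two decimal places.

51.83

Bastion's profit: π_B = (281 - 0.5Q)q_B - (2q_B + 2q_B²). Setting ∂π_B/∂q_B = 0: 279 - 5q_B - (1/2)(q_O) = 0.
Orion's profit: π_O = (281 - 0.5Q)q_O - (136q_O + q_O²). Setting ∂π_O/∂q_O = 0: 145 - 3q_O - (1/2)(q_B) = 0.
Best responses: q_B = (279 - (1/2)q_O)/5, q_O = (145 - (1/2)q_B)/3.
Substituting one into the other gives q_B = 51.8305 and q_O = 39.6949.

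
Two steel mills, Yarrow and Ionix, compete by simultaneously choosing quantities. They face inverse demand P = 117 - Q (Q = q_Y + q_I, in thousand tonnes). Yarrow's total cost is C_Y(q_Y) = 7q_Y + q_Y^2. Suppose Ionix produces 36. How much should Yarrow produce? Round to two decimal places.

18.50

With the rival's output fixed at 36, Yarrow's profit is π_Y = (117 - 36 - q_Y)q_Y - (7q_Y + q_Y²) = (81 - q_Y)q_Y - (7q_Y + q_Y²).
∂π_Y/∂q_Y = 74 - 4q_Y = 0, so q_Y = 37/2.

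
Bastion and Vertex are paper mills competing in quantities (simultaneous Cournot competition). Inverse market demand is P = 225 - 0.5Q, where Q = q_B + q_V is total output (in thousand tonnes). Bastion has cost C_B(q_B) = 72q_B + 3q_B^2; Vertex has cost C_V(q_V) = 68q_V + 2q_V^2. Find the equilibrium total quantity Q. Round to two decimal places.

Bastion's profit: π_B = (225 - 0.5Q)q_B - (72q_B + 3q_B²). Setting ∂π_B/∂q_B = 0: 153 - 7q_B - (1/2)(q_V) = 0.
Vertex's profit: π_V = (225 - 0.5Q)q_V - (68q_V + 2q_V²). Setting ∂π_V/∂q_V = 0: 157 - 5q_V - (1/2)(q_B) = 0.
Rearranging gives the reaction functions q_B = (153 - (1/2)q_V)/7 and q_V = (157 - (1/2)q_B)/5.
Substituting one into the other gives q_B = 19.7554 and q_V = 29.4245.
Total output Q = 19.7554 + 29.4245 = 49.1799.

49.18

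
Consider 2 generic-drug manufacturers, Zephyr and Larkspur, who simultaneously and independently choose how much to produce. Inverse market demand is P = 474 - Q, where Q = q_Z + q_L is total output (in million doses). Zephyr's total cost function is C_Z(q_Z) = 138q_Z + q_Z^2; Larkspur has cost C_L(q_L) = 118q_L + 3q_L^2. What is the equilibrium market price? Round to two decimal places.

Zephyr's profit: π_Z = (474 - Q)q_Z - (138q_Z + q_Z²). Setting ∂π_Z/∂q_Z = 0: 336 - 4q_Z - (q_L) = 0.
Larkspur's first-order condition: 356 - 8q_L - (q_Z) = 0.
Rearranging gives the reaction functions q_Z = (336 - q_L)/4 and q_L = (356 - q_Z)/8.
Substituting one into the other gives q_Z = 75.2258 and q_L = 1088/31.
Total output Q = 110.3226, so price P = 474 - 110.3226 = 363.6774.

363.68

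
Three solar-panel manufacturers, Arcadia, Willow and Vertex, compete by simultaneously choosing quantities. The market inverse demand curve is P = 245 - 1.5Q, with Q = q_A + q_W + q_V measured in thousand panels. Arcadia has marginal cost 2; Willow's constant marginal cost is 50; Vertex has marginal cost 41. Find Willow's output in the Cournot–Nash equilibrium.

23

Arcadia's profit: π_A = (245 - 1.5Q)q_A - (2q_A). Setting ∂π_A/∂q_A = 0: 243 - 3q_A - (3/2)(q_W + q_V) = 0.
Willow's profit: π_W = (245 - 1.5Q)q_W - (50q_W). Setting ∂π_W/∂q_W = 0: 195 - 3q_W - (3/2)(q_A + q_V) = 0.
Vertex's profit: π_V = (245 - 1.5Q)q_V - (41q_V). Setting ∂π_V/∂q_V = 0: 204 - 3q_V - (3/2)(q_A + q_W) = 0.
Summing all 3 equations gives 642 − 6Q = 0, hence Q = 107.
Back-substituting: q_A = (243 − 321/2)/(3/2) = 55, q_W = (195 − 321/2)/(3/2) = 23, q_V = (204 − 321/2)/(3/2) = 29.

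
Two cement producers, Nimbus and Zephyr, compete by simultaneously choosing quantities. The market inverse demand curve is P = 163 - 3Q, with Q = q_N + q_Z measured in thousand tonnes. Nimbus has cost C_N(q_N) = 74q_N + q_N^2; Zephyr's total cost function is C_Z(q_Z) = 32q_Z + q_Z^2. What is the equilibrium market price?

103

Nimbus's profit: π_N = (163 - 3Q)q_N - (74q_N + q_N²). Setting ∂π_N/∂q_N = 0: 89 - 8q_N - 3(q_Z) = 0.
Zephyr's first-order condition: 131 - 8q_Z - 3(q_N) = 0.
So q_N = (89 - 3q_Z)/8 and q_Z = (131 - 3q_N)/8.
Substituting one into the other gives q_N = 29/5 and q_Z = 71/5.
Total output Q = 20, so price P = 163 - 3·20 = 103.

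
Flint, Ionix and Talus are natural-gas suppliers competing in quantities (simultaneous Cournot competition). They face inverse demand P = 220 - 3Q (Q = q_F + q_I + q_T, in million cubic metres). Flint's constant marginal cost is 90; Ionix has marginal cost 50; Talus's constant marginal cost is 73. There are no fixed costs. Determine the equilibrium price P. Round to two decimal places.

Flint's profit: π_F = (220 - 3Q)q_F - (90q_F). Setting ∂π_F/∂q_F = 0: 130 - 6q_F - 3(q_I + q_T) = 0.
Ionix's first-order condition: 170 - 6q_I - 3(q_F + q_T) = 0.
Talus's profit: π_T = (220 - 3Q)q_T - (73q_T). Setting ∂π_T/∂q_T = 0: 147 - 6q_T - 3(q_F + q_I) = 0.
Adding the 3 conditions: 447 − 6Q − 6Q = 0, i.e. Q = 149/4.
Back-substituting: q_F = (130 − 447/4)/3 = 73/12, q_I = (170 − 447/4)/3 = 233/12, q_T = (147 − 447/4)/3 = 47/4.
Total output Q = 149/4, so price P = 220 - 3·(149/4) = 433/4.

108.25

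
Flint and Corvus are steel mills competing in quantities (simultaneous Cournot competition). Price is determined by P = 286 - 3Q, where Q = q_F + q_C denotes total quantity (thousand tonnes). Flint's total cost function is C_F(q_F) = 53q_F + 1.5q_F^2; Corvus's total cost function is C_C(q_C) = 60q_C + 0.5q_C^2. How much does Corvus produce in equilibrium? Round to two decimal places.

Flint's profit: π_F = (286 - 3Q)q_F - (53q_F + (3/2)q_F²). Setting ∂π_F/∂q_F = 0: 233 - 9q_F - 3(q_C) = 0.
Corvus's first-order condition: 226 - 7q_C - 3(q_F) = 0.
Best responses: q_F = (233 - 3q_C)/9, q_C = (226 - 3q_F)/7.
Substituting one into the other gives q_F = 953/54 and q_C = 445/18.

24.72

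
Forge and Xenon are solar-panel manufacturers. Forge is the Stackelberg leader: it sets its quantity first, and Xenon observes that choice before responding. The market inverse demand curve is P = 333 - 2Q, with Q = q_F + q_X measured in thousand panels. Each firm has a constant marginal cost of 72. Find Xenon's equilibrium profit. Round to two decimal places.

2128.78

Solve by backward induction. Given q_F, the follower Xenon maximises π_X = (333 - 2q_F - 2q_X)q_X - 72q_X.
Follower FOC: 261 - 2q_F - 4q_X = 0, so q_X(q_F) = (261 - 2q_F)/4.
Forge substitutes q_X(q_F) into its own profit: π_F = q_F(333 - 2q_F - (261 - 2q_F)/2) - 72q_F = (405/2 - q_F)q_F - 72q_F.
Leader FOC: 261/2 - 2q_F = 0, so q_F = 261/4.
Then q_X = (261 - 2·(261/4))/4 = 261/8.
Price P = 333 - 2·(783/8) = 549/4.
Xenon's profit: (549/4 - 72)·(261/8) = 2128.7813.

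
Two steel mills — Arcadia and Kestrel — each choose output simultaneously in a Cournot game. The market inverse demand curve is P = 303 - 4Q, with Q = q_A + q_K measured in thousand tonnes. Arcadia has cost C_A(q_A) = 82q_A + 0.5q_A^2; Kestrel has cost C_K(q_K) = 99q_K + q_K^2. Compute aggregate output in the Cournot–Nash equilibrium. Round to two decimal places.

31.70

Arcadia's profit: π_A = (303 - 4Q)q_A - (82q_A + (1/2)q_A²). Setting ∂π_A/∂q_A = 0: 221 - 9q_A - 4(q_K) = 0.
Kestrel's first-order condition: 204 - 10q_K - 4(q_A) = 0.
So q_A = (221 - 4q_K)/9 and q_K = (204 - 4q_A)/10.
Solving the pair: q_A = 697/37, q_K = 476/37.
Total output Q = 697/37 + 476/37 = 1173/37.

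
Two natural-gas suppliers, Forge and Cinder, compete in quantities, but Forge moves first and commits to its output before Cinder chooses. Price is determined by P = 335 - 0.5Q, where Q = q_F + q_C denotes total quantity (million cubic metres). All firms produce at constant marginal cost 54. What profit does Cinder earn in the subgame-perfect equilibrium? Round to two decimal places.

The follower Cinder best-responds to any q_F: π_C = (335 - 0.5Q)q_C - 54q_C.
Setting the follower's marginal profit to zero, 281 - (1/2)q_F - q_C = 0, i.e. q_C = (281 - (1/2)q_F).
The leader anticipates this reaction. Substituting into P = 335 - 0.5Q gives P = 389/2 - (1/4)q_F, so π_F = (389/2 - (1/4)q_F)q_F - 54q_F.
The leader's first-order condition 281/2 - (1/2)q_F = 0 yields q_F = 281.
Then q_C = (281 - (1/2)·281) = 281/2.
Price P = 335 - (1/2)·(843/2) = 497/4.
Cinder's profit: (497/4 - 54)·(281/2) = 9870.1250.

9870.13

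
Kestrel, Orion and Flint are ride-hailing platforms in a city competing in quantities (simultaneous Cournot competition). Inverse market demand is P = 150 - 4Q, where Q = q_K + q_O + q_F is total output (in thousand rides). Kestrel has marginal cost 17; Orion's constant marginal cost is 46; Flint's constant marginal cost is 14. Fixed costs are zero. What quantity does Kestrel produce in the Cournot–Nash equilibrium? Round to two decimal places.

Kestrel's profit: π_K = (150 - 4Q)q_K - (17q_K). Setting ∂π_K/∂q_K = 0: 133 - 8q_K - 4(q_O + q_F) = 0.
Orion's profit: π_O = (150 - 4Q)q_O - (46q_O). Setting ∂π_O/∂q_O = 0: 104 - 8q_O - 4(q_K + q_F) = 0.
Flint's profit: π_F = (150 - 4Q)q_F - (14q_F). Setting ∂π_F/∂q_F = 0: 136 - 8q_F - 4(q_K + q_O) = 0.
Adding the 3 conditions: 373 − 8Q − 8Q = 0, i.e. Q = 373/16.
Back-substituting: q_K = (133 − 373/4)/4 = 159/16, q_O = (104 − 373/4)/4 = 43/16, q_F = (136 − 373/4)/4 = 171/16.

9.94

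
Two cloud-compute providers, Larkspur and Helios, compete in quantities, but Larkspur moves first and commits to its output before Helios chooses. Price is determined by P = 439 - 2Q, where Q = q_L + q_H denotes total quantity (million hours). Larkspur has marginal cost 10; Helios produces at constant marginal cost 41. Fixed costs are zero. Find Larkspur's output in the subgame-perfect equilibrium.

The follower Helios best-responds to any q_L: π_H = (439 - 2Q)q_H - 41q_H.
∂π_H/∂q_H = 398 - 2q_L - 4q_H = 0 gives the reaction function q_H = (398 - 2q_L)/4.
The leader anticipates this reaction. Substituting into P = 439 - 2Q gives P = 240 - q_L, so π_L = (240 - q_L)q_L - 10q_L.
Maximising: ∂π_L/∂q_L = 230 - 2q_L = 0, giving q_L = 115.
Then q_H = (398 - 2·115)/4 = 42.

115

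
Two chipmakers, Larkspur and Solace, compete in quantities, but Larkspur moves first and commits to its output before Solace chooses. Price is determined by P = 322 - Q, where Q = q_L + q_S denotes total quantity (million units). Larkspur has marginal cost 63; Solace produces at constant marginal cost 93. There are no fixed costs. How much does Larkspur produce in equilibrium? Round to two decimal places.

The follower Solace best-responds to any q_L: π_S = (322 - Q)q_S - 93q_S.
∂π_S/∂q_S = 229 - q_L - 2q_S = 0 gives the reaction function q_S = (229 - q_L)/2.
Larkspur substitutes q_S(q_L) into its own profit: π_L = q_L(322 - q_L - (229 - q_L)/2) - 63q_L = (415/2 - (1/2)q_L)q_L - 63q_L.
The leader's first-order condition 289/2 - q_L = 0 yields q_L = 289/2.
Then q_S = (229 - 289/2)/2 = 169/4.

144.50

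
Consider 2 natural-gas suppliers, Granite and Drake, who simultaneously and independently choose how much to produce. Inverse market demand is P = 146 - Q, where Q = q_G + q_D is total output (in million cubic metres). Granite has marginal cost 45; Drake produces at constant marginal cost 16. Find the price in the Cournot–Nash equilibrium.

Granite's profit: π_G = (146 - Q)q_G - (45q_G). Setting ∂π_G/∂q_G = 0: 101 - 2q_G - (q_D) = 0.
Drake's profit: π_D = (146 - Q)q_D - (16q_D). Setting ∂π_D/∂q_D = 0: 130 - 2q_D - (q_G) = 0.
So q_G = (101 - q_D)/2 and q_D = (130 - q_G)/2.
Solving the pair: q_G = 24, q_D = 53.
Total output Q = 77, so price P = 146 - 77 = 69.

69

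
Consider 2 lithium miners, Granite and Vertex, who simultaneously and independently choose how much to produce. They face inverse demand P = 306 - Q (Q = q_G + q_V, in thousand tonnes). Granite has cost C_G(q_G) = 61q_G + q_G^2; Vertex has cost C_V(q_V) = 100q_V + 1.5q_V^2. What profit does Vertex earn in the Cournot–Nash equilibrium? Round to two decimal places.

2321.61

Granite's profit: π_G = (306 - Q)q_G - (61q_G + q_G²). Setting ∂π_G/∂q_G = 0: 245 - 4q_G - (q_V) = 0.
Vertex's profit: π_V = (306 - Q)q_V - (100q_V + (3/2)q_V²). Setting ∂π_V/∂q_V = 0: 206 - 5q_V - (q_G) = 0.
So q_G = (245 - q_V)/4 and q_V = (206 - q_G)/5.
Substituting one into the other gives q_G = 1019/19 and q_V = 579/19.
Price P = 306 - 1598/19 = 221.8947.
Vertex's profit: 221.8947·(579/19) - 100·(579/19) - (3/2)(579/19)² = 2321.6136.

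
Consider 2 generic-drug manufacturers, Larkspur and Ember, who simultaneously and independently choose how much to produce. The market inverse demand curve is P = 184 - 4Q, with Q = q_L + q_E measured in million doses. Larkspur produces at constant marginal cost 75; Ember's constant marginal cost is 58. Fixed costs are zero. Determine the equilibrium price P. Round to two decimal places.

Larkspur's profit: π_L = (184 - 4Q)q_L - (75q_L). Setting ∂π_L/∂q_L = 0: 109 - 8q_L - 4(q_E) = 0.
Ember's profit: π_E = (184 - 4Q)q_E - (58q_E). Setting ∂π_E/∂q_E = 0: 126 - 8q_E - 4(q_L) = 0.
Best responses: q_L = (109 - 4q_E)/8, q_E = (126 - 4q_L)/8.
Substituting one into the other gives q_L = 23/3 and q_E = 143/12.
Total output Q = 235/12, so price P = 184 - 4·(235/12) = 317/3.

105.67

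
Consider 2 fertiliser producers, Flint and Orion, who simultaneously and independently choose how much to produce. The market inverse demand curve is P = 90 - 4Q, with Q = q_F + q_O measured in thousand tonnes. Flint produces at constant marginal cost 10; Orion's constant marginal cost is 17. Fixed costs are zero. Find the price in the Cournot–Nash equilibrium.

39

Flint's profit: π_F = (90 - 4Q)q_F - (10q_F). Setting ∂π_F/∂q_F = 0: 80 - 8q_F - 4(q_O) = 0.
Orion's profit: π_O = (90 - 4Q)q_O - (17q_O). Setting ∂π_O/∂q_O = 0: 73 - 8q_O - 4(q_F) = 0.
Best responses: q_F = (80 - 4q_O)/8, q_O = (73 - 4q_F)/8.
Substituting one into the other gives q_F = 29/4 and q_O = 11/2.
Total output Q = 51/4, so price P = 90 - 4·(51/4) = 39.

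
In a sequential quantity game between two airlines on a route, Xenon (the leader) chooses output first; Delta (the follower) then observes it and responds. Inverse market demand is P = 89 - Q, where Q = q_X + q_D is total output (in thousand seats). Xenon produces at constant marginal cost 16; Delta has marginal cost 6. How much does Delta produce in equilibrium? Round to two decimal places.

25.75

Solve by backward induction. Given q_X, the follower Delta maximises π_D = (89 - q_X - q_D)q_D - 6q_D.
∂π_D/∂q_D = 83 - q_X - 2q_D = 0 gives the reaction function q_D = (83 - q_X)/2.
The leader anticipates this reaction. Substituting into P = 89 - Q gives P = 95/2 - (1/2)q_X, so π_X = (95/2 - (1/2)q_X)q_X - 16q_X.
Maximising: ∂π_X/∂q_X = 63/2 - q_X = 0, giving q_X = 63/2.
Then q_D = (83 - 63/2)/2 = 103/4.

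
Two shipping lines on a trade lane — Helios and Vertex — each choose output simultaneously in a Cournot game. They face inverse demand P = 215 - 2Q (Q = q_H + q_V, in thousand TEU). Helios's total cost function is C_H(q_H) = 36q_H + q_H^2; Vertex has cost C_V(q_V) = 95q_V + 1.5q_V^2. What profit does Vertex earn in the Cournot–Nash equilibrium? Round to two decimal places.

Helios's profit: π_H = (215 - 2Q)q_H - (36q_H + q_H²). Setting ∂π_H/∂q_H = 0: 179 - 6q_H - 2(q_V) = 0.
Vertex's first-order condition: 120 - 7q_V - 2(q_H) = 0.
Rearranging gives the reaction functions q_H = (179 - 2q_V)/6 and q_V = (120 - 2q_H)/7.
Substituting one into the other gives q_H = 1013/38 and q_V = 181/19.
Price P = 215 - 2·(1375/38) = 142.6316.
Vertex's profit: 142.6316·(181/19) - 95·(181/19) - (3/2)(181/19)² = 317.6274.

317.63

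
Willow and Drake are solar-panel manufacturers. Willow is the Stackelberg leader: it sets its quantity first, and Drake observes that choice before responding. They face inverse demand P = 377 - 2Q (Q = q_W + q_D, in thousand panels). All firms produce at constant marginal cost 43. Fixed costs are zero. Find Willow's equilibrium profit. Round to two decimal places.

6972.25

Solve by backward induction. Given q_W, the follower Drake maximises π_D = (377 - 2q_W - 2q_D)q_D - 43q_D.
Follower FOC: 334 - 2q_W - 4q_D = 0, so q_D(q_W) = (334 - 2q_W)/4.
The leader anticipates this reaction. Substituting into P = 377 - 2Q gives P = 210 - q_W, so π_W = (210 - q_W)q_W - 43q_W.
Maximising: ∂π_W/∂q_W = 167 - 2q_W = 0, giving q_W = 167/2.
Then q_D = (334 - 2·(167/2))/4 = 167/4.
Price P = 377 - 2·(501/4) = 253/2.
Willow's profit: (253/2 - 43)·(167/2) = 6972.2500.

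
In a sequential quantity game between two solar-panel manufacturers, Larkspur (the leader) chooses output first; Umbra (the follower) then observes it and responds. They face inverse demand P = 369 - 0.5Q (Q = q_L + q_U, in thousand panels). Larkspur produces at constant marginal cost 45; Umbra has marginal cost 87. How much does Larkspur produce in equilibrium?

Solve by backward induction. Given q_L, the follower Umbra maximises π_U = (369 - (1/2)q_L - (1/2)q_U)q_U - 87q_U.
Setting the follower's marginal profit to zero, 282 - (1/2)q_L - q_U = 0, i.e. q_U = (282 - (1/2)q_L).
The leader anticipates this reaction. Substituting into P = 369 - 0.5Q gives P = 228 - (1/4)q_L, so π_L = (228 - (1/4)q_L)q_L - 45q_L.
Maximising: ∂π_L/∂q_L = 183 - (1/2)q_L = 0, giving q_L = 366.
Then q_U = (282 - (1/2)·366) = 99.

366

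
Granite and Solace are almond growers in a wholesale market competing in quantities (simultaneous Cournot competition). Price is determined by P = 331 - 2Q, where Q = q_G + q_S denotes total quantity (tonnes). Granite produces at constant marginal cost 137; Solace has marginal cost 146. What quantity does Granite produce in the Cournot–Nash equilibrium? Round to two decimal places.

33.83

Granite's profit: π_G = (331 - 2Q)q_G - (137q_G). Setting ∂π_G/∂q_G = 0: 194 - 4q_G - 2(q_S) = 0.
Solace's profit: π_S = (331 - 2Q)q_S - (146q_S). Setting ∂π_S/∂q_S = 0: 185 - 4q_S - 2(q_G) = 0.
So q_G = (194 - 2q_S)/4 and q_S = (185 - 2q_G)/4.
Substituting one into the other gives q_G = 203/6 and q_S = 88/3.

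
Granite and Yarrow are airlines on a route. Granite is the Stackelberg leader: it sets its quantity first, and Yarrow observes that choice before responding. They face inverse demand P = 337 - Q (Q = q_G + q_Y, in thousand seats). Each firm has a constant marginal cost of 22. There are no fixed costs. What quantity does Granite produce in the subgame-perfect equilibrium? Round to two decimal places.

The follower Yarrow best-responds to any q_G: π_Y = (337 - Q)q_Y - 22q_Y.
Follower FOC: 315 - q_G - 2q_Y = 0, so q_Y(q_G) = (315 - q_G)/2.
Granite substitutes q_Y(q_G) into its own profit: π_G = q_G(337 - q_G - (315 - q_G)/2) - 22q_G = (359/2 - (1/2)q_G)q_G - 22q_G.
Leader FOC: 315/2 - q_G = 0, so q_G = 315/2.
Then q_Y = (315 - 315/2)/2 = 315/4.

157.50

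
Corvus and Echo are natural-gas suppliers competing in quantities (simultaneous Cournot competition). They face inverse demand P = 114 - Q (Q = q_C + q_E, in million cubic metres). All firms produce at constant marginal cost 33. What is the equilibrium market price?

60

Each firm earns π_i = (114 - Q)q_i - 33q_i.
Setting ∂π_i/∂q_i = 0 with rivals' quantities fixed: 81 - 2q_i - q_j = 0.
By symmetry each firm produces the same amount; substituting q_j = q_i yields q_i = 81/3 = 27.
Total output Q = 54, so price P = 114 - 54 = 60.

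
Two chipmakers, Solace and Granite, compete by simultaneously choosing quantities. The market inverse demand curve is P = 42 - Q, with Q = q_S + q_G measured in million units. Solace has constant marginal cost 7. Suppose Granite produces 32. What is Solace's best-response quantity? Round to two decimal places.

1.50

With the rival's output fixed at 32, Solace's profit is π_S = (42 - 32 - q_S)q_S - (7q_S) = (10 - q_S)q_S - (7q_S).
∂π_S/∂q_S = 3 - 2q_S = 0, so q_S = 3/2.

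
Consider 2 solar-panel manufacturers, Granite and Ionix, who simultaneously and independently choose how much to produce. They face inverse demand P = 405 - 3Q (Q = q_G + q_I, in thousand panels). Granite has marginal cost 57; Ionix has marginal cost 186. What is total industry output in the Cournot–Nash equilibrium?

63

Granite's profit: π_G = (405 - 3Q)q_G - (57q_G). Setting ∂π_G/∂q_G = 0: 348 - 6q_G - 3(q_I) = 0.
Ionix's profit: π_I = (405 - 3Q)q_I - (186q_I). Setting ∂π_I/∂q_I = 0: 219 - 6q_I - 3(q_G) = 0.
Rearranging gives the reaction functions q_G = (348 - 3q_I)/6 and q_I = (219 - 3q_G)/6.
Solving the pair: q_G = 53, q_I = 10.
Total output Q = 53 + 10 = 63.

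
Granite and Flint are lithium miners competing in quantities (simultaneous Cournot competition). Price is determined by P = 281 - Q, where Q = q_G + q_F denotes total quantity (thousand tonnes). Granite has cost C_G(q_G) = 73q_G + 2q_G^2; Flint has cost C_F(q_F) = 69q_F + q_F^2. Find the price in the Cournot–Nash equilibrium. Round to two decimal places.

207.78

Granite's profit: π_G = (281 - Q)q_G - (73q_G + 2q_G²). Setting ∂π_G/∂q_G = 0: 208 - 6q_G - (q_F) = 0.
Flint's first-order condition: 212 - 4q_F - (q_G) = 0.
So q_G = (208 - q_F)/6 and q_F = (212 - q_G)/4.
Substituting one into the other gives q_G = 620/23 and q_F = 1064/23.
Total output Q = 1684/23, so price P = 281 - 1684/23 = 207.7826.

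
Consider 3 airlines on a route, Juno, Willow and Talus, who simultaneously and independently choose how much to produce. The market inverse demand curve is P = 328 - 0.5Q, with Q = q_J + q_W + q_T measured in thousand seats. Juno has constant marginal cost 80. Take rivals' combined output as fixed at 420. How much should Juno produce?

38

With rivals' combined output fixed at 420, Juno's profit is π_J = (328 - (1/2)·420 - (1/2)q_J)q_J - (80q_J) = (118 - (1/2)q_J)q_J - (80q_J).
∂π_J/∂q_J = 38 - q_J = 0, so q_J = 38.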